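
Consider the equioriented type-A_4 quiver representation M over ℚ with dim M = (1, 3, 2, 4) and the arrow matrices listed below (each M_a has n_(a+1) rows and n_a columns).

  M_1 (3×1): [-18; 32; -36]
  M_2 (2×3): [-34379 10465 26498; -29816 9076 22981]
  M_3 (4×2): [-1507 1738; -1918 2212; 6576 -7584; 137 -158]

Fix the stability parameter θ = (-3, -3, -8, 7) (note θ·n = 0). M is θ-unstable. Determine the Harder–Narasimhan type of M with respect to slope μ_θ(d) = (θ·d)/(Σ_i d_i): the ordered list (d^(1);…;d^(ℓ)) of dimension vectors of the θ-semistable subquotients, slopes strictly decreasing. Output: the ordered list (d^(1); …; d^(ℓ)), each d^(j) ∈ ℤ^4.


Via rank(M_{q-1}∘⋯∘M_p): M ≅ I[1,4], I[2,2], I[2,3], I[4,4]^3.
μ_θ-semistable layers: μ^(1)=7; μ^(2)=-3; μ^(3)=-14/3; μ^(4)=-11/2

((0, 0, 0, 4); (0, 1, 0, 0); (1, 1, 1, 0); (0, 1, 1, 0))


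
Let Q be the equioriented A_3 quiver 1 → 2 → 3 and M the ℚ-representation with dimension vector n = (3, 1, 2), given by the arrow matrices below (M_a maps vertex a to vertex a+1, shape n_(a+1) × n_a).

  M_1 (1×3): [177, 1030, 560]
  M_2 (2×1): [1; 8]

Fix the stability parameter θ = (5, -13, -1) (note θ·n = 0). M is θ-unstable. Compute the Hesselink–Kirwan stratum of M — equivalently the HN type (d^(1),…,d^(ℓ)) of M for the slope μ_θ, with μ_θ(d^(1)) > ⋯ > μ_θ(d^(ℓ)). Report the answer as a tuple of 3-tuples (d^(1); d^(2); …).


Via rank(M_{q-1}∘⋯∘M_p): M ≅ I[1,1]^2, I[1,3], I[3,3].
μ_θ-semistable layers: μ^(1)=5; μ^(2)=-1; μ^(3)=-4

((2, 0, 0); (0, 0, 2); (1, 1, 0))


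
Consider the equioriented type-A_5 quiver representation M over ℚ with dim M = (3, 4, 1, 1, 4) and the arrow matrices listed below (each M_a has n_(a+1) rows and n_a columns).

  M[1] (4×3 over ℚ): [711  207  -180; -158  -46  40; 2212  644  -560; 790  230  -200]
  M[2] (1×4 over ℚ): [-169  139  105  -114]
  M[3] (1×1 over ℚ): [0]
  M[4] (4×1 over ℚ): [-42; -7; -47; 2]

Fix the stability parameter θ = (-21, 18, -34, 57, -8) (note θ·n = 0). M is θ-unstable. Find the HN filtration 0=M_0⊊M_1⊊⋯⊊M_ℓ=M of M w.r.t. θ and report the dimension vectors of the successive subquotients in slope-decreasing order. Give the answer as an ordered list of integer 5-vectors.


Interval decomposition of M: I[1,1]^2, I[1,3], I[2,2]^3, I[4,5], I[5,5]^3.
HN type (ℓ=4): μ^(1)=49/2; μ^(2)=18; μ^(3)=-8; μ^(4)=-21

((0, 0, 0, 1, 1); (0, 3, 0, 0, 0); (0, 1, 1, 0, 3); (3, 0, 0, 0, 0))


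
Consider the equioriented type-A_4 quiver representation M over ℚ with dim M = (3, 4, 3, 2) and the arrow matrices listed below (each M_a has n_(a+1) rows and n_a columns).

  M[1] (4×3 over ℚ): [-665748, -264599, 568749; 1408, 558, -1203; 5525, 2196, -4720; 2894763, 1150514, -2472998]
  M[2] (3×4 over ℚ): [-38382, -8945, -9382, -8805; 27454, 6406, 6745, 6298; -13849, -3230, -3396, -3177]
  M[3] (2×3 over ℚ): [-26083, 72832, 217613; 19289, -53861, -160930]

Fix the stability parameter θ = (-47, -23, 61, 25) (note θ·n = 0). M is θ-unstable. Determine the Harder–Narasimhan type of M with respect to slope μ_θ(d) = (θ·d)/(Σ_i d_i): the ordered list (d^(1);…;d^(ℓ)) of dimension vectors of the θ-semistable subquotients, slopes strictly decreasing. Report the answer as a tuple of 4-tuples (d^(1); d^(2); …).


Interval decomposition of M: I[1,3], I[1,4]^2, I[2,2].
HN type (ℓ=4): μ^(1)=61; μ^(2)=43; μ^(3)=-23; μ^(4)=-47

((0, 0, 1, 0); (0, 0, 2, 2); (0, 4, 0, 0); (3, 0, 0, 0))


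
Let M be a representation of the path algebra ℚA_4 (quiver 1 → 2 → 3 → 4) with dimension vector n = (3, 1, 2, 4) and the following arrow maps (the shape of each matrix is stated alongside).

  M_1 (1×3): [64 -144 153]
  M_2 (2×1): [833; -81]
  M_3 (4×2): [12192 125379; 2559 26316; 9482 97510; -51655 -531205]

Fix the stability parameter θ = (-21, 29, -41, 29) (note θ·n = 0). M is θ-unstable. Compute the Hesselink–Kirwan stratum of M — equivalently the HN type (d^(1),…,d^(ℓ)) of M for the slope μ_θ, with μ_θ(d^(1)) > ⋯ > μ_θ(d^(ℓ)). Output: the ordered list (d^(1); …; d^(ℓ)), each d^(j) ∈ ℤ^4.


Via rank(M_{q-1}∘⋯∘M_p): M ≅ I[1,1]^2, I[1,4], I[3,4], I[4,4]^2.
μ_θ-semistable layers: μ^(1)=29; μ^(2)=-6; μ^(3)=-21; μ^(4)=-41

((0, 0, 0, 4); (0, 1, 1, 0); (3, 0, 0, 0); (0, 0, 1, 0))


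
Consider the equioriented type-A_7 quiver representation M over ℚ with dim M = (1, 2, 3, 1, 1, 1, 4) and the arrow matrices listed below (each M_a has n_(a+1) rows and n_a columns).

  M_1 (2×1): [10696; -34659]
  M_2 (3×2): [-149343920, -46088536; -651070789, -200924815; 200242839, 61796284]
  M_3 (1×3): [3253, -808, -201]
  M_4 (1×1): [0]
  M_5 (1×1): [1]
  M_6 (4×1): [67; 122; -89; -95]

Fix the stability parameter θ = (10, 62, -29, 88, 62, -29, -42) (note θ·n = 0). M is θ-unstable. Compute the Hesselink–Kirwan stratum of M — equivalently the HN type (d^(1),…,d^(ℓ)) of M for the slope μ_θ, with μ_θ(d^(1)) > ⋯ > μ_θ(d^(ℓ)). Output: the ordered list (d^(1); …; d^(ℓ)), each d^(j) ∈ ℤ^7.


Via rank(M_{q-1}∘⋯∘M_p): M ≅ I[1,4], I[2,3], I[3,3], I[5,7], I[7,7]^3.
μ_θ-semistable layers: μ^(1)=88; μ^(2)=33/2; μ^(3)=10; μ^(4)=-3; μ^(5)=-29; μ^(6)=-42

((0, 0, 0, 1, 0, 0, 0); (0, 2, 2, 0, 0, 0, 0); (1, 0, 0, 0, 0, 0, 0); (0, 0, 0, 0, 1, 1, 1); (0, 0, 1, 0, 0, 0, 0); (0, 0, 0, 0, 0, 0, 3))


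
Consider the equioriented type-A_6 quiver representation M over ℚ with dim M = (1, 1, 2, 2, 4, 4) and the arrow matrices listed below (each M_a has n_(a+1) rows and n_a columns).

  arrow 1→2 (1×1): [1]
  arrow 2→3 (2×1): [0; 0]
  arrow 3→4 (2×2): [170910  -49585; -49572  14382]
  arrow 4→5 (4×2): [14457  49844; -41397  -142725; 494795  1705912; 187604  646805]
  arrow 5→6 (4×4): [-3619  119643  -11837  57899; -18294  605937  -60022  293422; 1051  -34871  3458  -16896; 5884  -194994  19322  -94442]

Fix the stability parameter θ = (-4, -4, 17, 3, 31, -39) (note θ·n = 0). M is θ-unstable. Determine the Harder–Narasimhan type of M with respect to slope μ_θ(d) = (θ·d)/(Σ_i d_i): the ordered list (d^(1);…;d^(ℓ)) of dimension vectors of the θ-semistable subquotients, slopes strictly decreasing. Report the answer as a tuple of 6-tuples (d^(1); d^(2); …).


Via rank(M_{q-1}∘⋯∘M_p): M ≅ I[1,2], I[3,3], I[3,6], I[4,6], I[5,5], I[5,6], I[6,6].
μ_θ-semistable layers: μ^(1)=31; μ^(2)=17; μ^(3)=3; μ^(4)=-5/3; μ^(5)=-4; μ^(6)=-39

((0, 0, 0, 0, 1, 0); (0, 0, 1, 0, 0, 0); (0, 0, 1, 1, 1, 1); (0, 0, 0, 1, 1, 1); (1, 1, 0, 0, 1, 1); (0, 0, 0, 0, 0, 1))


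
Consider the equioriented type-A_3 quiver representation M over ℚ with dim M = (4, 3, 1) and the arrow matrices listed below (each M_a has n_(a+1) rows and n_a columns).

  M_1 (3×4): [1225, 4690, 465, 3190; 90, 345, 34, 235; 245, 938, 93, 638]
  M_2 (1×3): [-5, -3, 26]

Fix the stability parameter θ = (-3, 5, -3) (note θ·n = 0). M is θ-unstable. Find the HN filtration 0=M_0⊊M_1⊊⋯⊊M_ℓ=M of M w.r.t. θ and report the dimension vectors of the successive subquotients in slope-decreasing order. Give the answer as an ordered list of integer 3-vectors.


Via rank(M_{q-1}∘⋯∘M_p): M ≅ I[1,1]^2, I[1,2], I[1,3], I[2,2].
μ_θ-semistable layers: μ^(1)=5; μ^(2)=1; μ^(3)=-3

((0, 2, 0); (0, 1, 1); (4, 0, 0))


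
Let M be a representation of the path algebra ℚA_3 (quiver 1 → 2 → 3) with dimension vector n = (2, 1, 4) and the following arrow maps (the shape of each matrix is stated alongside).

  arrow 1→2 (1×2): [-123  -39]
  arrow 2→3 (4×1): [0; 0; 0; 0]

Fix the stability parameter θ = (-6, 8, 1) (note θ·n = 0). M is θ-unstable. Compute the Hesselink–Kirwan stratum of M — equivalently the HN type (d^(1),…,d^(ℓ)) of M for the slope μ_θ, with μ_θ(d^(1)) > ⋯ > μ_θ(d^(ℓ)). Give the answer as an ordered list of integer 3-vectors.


Interval decomposition of M: I[1,1], I[1,2], I[3,3]^4.
HN type (ℓ=3): μ^(1)=8; μ^(2)=1; μ^(3)=-6

((0, 1, 0); (0, 0, 4); (2, 0, 0))


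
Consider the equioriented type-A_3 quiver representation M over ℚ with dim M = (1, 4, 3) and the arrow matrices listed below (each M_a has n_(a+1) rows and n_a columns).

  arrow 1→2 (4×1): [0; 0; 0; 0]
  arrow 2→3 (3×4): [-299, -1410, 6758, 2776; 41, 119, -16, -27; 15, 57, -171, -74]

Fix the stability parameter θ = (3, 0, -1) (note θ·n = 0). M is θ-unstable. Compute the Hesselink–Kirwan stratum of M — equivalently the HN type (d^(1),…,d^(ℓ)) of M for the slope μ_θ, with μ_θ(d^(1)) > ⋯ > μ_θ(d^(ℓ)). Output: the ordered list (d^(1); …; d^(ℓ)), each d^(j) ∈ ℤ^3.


Interval decomposition of M: I[1,1], I[2,2], I[2,3]^3.
HN type (ℓ=3): μ^(1)=3; μ^(2)=0; μ^(3)=-1/2

((1, 0, 0); (0, 1, 0); (0, 3, 3))


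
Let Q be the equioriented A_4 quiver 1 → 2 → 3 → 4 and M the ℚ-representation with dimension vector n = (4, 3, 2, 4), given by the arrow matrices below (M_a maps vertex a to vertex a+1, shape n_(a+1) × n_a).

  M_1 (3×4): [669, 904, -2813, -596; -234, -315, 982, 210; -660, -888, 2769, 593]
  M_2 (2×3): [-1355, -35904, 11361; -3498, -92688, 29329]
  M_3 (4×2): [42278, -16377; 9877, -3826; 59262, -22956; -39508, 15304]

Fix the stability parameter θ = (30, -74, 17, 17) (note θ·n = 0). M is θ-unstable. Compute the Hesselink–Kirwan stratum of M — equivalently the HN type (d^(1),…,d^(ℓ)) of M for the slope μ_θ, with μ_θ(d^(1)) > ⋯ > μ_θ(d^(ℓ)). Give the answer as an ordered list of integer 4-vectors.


Barcode: M ≅ I[1,1], I[1,2], I[1,4]^2, I[4,4]^2. HN layers by μ_θ (3 steps, strictly decreasing):
  μ^(1)=30; μ^(2)=17; μ^(3)=-22

((1, 0, 0, 0); (0, 0, 2, 4); (3, 3, 0, 0))


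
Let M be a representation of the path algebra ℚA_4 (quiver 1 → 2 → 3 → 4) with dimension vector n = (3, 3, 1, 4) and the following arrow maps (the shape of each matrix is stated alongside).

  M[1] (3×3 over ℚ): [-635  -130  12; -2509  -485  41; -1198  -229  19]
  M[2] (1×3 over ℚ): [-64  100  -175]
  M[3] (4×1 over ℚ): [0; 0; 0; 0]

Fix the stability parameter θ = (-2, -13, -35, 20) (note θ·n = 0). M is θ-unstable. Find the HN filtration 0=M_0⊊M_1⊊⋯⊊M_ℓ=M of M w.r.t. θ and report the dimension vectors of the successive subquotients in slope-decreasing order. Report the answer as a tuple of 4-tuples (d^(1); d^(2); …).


Interval decomposition of M: I[1,2]^2, I[1,3], I[4,4]^4.
HN type (ℓ=3): μ^(1)=20; μ^(2)=-15/2; μ^(3)=-50/3

((0, 0, 0, 4); (2, 2, 0, 0); (1, 1, 1, 0))


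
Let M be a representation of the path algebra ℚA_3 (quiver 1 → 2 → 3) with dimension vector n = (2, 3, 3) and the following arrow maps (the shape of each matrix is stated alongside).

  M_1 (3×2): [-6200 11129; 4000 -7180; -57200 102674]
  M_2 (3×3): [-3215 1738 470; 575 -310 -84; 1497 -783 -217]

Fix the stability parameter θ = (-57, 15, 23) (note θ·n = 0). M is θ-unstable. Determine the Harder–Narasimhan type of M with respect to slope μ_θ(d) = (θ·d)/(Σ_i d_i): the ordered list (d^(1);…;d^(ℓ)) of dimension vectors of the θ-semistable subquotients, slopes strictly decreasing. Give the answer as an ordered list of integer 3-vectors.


Via rank(M_{q-1}∘⋯∘M_p): M ≅ I[1,1], I[1,3], I[2,3]^2.
μ_θ-semistable layers: μ^(1)=23; μ^(2)=15; μ^(3)=-57

((0, 0, 3); (0, 3, 0); (2, 0, 0))


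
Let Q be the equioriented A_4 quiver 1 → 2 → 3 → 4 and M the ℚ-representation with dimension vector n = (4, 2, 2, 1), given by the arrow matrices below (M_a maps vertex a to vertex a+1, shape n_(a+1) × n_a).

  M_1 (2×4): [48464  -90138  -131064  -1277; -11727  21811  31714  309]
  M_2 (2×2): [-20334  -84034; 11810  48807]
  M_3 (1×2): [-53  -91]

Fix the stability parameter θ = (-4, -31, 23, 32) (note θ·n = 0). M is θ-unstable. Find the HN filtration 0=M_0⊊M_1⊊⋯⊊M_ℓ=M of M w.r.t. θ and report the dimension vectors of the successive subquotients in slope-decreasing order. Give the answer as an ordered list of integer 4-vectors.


Barcode: M ≅ I[1,1]^2, I[1,3], I[1,4]. HN layers by μ_θ (4 steps, strictly decreasing):
  μ^(1)=32; μ^(2)=23; μ^(3)=-4; μ^(4)=-35/2

((0, 0, 0, 1); (0, 0, 2, 0); (2, 0, 0, 0); (2, 2, 0, 0))


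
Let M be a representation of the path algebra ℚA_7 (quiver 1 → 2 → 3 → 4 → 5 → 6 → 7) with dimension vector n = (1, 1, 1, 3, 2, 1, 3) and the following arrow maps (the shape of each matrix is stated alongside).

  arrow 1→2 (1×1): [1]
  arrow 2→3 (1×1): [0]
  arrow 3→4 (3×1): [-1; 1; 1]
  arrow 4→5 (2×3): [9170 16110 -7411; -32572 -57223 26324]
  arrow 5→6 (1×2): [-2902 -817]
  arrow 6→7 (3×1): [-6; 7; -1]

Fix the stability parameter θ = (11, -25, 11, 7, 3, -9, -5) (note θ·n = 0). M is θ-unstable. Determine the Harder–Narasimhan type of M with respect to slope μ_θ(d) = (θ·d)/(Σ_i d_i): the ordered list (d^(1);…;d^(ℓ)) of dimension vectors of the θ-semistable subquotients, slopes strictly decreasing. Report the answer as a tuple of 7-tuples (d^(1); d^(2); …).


Interval decomposition of M: I[1,2], I[3,7], I[4,4], I[4,5], I[7,7]^2.
HN type (ℓ=5): μ^(1)=7; μ^(2)=5; μ^(3)=7/5; μ^(4)=-5; μ^(5)=-7

((0, 0, 0, 1, 0, 0, 0); (0, 0, 0, 1, 1, 0, 0); (0, 0, 1, 1, 1, 1, 1); (0, 0, 0, 0, 0, 0, 2); (1, 1, 0, 0, 0, 0, 0))


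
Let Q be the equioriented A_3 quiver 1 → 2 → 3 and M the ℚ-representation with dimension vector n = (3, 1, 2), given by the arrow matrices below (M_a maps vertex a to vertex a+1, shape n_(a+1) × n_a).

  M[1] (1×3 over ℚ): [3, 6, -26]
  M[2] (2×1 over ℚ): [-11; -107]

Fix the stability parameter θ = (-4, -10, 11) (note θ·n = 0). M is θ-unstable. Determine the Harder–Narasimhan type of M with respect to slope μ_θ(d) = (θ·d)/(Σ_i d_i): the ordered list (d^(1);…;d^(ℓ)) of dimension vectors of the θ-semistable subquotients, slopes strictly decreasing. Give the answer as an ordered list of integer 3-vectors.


Interval decomposition of M: I[1,1]^2, I[1,3], I[3,3].
HN type (ℓ=3): μ^(1)=11; μ^(2)=-4; μ^(3)=-7

((0, 0, 2); (2, 0, 0); (1, 1, 0))


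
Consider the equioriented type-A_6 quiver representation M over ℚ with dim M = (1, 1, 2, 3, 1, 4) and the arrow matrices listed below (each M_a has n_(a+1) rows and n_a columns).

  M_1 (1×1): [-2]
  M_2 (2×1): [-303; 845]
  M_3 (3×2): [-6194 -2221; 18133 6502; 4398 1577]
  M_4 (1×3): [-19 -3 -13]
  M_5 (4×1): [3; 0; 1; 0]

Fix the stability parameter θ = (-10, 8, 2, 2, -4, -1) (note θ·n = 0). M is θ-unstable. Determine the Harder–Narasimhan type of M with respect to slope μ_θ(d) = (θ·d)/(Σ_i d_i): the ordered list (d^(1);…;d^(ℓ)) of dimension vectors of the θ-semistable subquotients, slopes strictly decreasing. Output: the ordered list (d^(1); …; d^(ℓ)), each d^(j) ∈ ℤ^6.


Via rank(M_{q-1}∘⋯∘M_p): M ≅ I[1,6], I[3,4], I[4,4], I[6,6]^3.
μ_θ-semistable layers: μ^(1)=2; μ^(2)=7/5; μ^(3)=-1; μ^(4)=-10

((0, 0, 1, 2, 0, 0); (0, 1, 1, 1, 1, 1); (0, 0, 0, 0, 0, 3); (1, 0, 0, 0, 0, 0))


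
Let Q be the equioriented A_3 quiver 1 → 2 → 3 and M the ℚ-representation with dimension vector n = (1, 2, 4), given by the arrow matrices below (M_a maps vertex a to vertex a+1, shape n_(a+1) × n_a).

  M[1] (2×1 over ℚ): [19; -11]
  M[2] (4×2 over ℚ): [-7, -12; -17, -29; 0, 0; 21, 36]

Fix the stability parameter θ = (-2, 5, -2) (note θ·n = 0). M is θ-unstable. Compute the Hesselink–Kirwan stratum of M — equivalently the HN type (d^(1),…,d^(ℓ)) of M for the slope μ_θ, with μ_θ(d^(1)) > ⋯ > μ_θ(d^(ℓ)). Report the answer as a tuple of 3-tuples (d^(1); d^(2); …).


Interval decomposition of M: I[1,3], I[2,3], I[3,3]^2.
HN type (ℓ=2): μ^(1)=3/2; μ^(2)=-2

((0, 2, 2); (1, 0, 2))


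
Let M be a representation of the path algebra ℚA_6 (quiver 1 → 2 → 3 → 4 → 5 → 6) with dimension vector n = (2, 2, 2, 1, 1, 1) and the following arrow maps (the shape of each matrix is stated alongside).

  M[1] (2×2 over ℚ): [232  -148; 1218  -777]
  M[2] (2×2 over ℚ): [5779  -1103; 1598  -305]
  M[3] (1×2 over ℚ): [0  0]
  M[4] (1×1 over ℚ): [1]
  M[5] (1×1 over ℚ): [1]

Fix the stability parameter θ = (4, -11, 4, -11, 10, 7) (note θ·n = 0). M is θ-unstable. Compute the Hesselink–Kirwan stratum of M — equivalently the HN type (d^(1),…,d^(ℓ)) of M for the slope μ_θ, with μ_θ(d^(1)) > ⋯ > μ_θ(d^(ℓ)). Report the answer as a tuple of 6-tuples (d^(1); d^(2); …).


Interval decomposition of M: I[1,1], I[1,3], I[2,3], I[4,6].
HN type (ℓ=4): μ^(1)=17/2; μ^(2)=4; μ^(3)=-7/2; μ^(4)=-11

((0, 0, 0, 0, 1, 1); (1, 0, 2, 0, 0, 0); (1, 1, 0, 0, 0, 0); (0, 1, 0, 1, 0, 0))


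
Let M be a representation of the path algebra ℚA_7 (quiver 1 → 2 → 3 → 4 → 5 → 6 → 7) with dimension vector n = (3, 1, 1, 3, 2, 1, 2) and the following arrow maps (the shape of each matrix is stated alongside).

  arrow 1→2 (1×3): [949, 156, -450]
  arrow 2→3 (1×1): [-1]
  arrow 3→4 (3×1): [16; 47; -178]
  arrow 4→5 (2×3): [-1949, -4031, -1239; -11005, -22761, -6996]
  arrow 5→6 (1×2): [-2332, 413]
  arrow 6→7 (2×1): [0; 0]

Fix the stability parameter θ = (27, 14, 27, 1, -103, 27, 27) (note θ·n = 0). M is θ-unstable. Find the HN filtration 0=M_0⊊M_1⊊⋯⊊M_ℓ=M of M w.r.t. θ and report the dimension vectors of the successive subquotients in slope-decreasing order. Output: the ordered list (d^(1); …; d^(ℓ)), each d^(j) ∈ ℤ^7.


Barcode: M ≅ I[1,1]^2, I[1,6], I[4,4], I[4,5], I[7,7]^2. HN layers by μ_θ (4 steps, strictly decreasing):
  μ^(1)=27; μ^(2)=1; μ^(3)=-34/5; μ^(4)=-51

((2, 0, 0, 0, 0, 1, 2); (0, 0, 0, 1, 0, 0, 0); (1, 1, 1, 1, 1, 0, 0); (0, 0, 0, 1, 1, 0, 0))


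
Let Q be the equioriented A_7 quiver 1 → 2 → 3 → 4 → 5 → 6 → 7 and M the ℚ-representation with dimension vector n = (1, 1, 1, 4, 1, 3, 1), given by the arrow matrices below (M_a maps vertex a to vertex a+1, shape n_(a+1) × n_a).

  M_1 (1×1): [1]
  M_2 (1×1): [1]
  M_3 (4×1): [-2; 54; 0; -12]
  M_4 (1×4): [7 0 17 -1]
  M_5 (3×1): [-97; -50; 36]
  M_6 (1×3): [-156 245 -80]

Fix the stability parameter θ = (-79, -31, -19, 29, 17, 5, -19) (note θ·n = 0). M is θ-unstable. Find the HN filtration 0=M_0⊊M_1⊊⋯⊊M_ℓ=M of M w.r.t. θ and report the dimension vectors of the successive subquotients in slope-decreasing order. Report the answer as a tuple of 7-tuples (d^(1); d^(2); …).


Barcode: M ≅ I[1,7], I[4,4]^3, I[6,6]^2. HN layers by μ_θ (6 steps, strictly decreasing):
  μ^(1)=29; μ^(2)=8; μ^(3)=5; μ^(4)=-19; μ^(5)=-31; μ^(6)=-79

((0, 0, 0, 3, 0, 0, 0); (0, 0, 0, 1, 1, 1, 1); (0, 0, 0, 0, 0, 2, 0); (0, 0, 1, 0, 0, 0, 0); (0, 1, 0, 0, 0, 0, 0); (1, 0, 0, 0, 0, 0, 0))


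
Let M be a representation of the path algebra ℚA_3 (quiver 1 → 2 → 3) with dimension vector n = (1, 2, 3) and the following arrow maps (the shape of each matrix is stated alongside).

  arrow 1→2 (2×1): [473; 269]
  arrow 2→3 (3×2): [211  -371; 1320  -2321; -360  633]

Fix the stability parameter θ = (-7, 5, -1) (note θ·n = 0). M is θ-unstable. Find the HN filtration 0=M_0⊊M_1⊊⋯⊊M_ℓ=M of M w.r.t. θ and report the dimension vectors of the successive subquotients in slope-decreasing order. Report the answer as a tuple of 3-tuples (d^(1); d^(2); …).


Via rank(M_{q-1}∘⋯∘M_p): M ≅ I[1,3], I[2,3], I[3,3].
μ_θ-semistable layers: μ^(1)=2; μ^(2)=-1; μ^(3)=-7

((0, 2, 2); (0, 0, 1); (1, 0, 0))


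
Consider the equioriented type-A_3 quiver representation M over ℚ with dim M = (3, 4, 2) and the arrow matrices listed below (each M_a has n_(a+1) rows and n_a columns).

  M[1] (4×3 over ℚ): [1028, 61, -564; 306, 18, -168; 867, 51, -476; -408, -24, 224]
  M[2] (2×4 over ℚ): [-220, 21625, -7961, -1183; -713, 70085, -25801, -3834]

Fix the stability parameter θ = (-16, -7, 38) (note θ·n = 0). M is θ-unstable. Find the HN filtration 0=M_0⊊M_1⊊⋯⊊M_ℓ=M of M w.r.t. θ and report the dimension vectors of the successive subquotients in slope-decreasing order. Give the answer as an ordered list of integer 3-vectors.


Interval decomposition of M: I[1,1], I[1,3]^2, I[2,2]^2.
HN type (ℓ=3): μ^(1)=38; μ^(2)=-7; μ^(3)=-16

((0, 0, 2); (0, 4, 0); (3, 0, 0))


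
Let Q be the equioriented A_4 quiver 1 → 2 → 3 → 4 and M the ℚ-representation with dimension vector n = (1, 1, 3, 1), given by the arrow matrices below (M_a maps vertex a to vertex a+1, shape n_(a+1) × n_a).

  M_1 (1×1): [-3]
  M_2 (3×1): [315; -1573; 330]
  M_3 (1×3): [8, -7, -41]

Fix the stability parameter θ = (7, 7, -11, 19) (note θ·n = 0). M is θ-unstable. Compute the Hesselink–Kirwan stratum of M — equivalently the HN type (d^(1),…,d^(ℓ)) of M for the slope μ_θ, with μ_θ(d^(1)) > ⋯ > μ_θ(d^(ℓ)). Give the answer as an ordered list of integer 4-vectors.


Barcode: M ≅ I[1,4], I[3,3]^2. HN layers by μ_θ (3 steps, strictly decreasing):
  μ^(1)=19; μ^(2)=1; μ^(3)=-11

((0, 0, 0, 1); (1, 1, 1, 0); (0, 0, 2, 0))


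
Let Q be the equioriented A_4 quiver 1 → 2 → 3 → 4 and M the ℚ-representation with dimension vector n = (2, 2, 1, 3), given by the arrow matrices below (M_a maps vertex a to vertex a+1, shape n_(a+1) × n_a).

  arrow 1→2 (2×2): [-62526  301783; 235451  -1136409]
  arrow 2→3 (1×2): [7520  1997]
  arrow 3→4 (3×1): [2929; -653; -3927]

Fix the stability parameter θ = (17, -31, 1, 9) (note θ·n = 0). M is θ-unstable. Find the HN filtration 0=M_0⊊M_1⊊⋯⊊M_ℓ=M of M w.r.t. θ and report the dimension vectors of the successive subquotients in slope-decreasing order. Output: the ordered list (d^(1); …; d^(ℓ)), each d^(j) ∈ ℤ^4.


Interval decomposition of M: I[1,2], I[1,4], I[4,4]^2.
HN type (ℓ=3): μ^(1)=9; μ^(2)=1; μ^(3)=-7

((0, 0, 0, 3); (0, 0, 1, 0); (2, 2, 0, 0))


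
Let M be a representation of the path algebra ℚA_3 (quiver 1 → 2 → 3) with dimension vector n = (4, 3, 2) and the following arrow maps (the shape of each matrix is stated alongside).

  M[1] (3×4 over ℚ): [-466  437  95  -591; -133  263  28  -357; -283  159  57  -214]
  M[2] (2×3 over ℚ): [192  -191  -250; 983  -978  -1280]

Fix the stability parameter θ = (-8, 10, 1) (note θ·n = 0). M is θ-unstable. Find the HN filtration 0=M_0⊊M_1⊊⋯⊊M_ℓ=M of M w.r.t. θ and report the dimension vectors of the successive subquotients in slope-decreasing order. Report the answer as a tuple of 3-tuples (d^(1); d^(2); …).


Via rank(M_{q-1}∘⋯∘M_p): M ≅ I[1,1], I[1,2], I[1,3]^2.
μ_θ-semistable layers: μ^(1)=10; μ^(2)=11/2; μ^(3)=-8

((0, 1, 0); (0, 2, 2); (4, 0, 0))


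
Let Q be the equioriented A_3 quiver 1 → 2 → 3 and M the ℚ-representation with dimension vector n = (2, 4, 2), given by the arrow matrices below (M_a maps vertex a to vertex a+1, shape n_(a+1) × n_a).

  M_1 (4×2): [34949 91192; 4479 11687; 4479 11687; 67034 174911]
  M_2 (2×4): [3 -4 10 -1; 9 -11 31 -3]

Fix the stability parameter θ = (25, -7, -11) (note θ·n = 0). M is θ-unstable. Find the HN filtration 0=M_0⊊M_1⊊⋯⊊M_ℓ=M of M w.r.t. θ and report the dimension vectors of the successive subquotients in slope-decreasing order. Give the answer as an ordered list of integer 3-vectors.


Barcode: M ≅ I[1,3]^2, I[2,2]^2. HN layers by μ_θ (2 steps, strictly decreasing):
  μ^(1)=7/3; μ^(2)=-7

((2, 2, 2); (0, 2, 0))


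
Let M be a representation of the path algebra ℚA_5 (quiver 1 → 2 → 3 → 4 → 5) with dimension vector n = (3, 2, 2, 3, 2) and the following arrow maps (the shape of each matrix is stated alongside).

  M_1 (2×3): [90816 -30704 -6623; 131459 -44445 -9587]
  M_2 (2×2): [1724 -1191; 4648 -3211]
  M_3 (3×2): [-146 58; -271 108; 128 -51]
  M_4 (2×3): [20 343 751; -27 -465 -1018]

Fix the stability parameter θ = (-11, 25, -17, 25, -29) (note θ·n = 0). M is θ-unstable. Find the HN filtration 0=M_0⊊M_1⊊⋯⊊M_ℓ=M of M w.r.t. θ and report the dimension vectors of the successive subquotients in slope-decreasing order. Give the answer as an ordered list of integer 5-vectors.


Barcode: M ≅ I[1,1], I[1,5]^2, I[4,4]. HN layers by μ_θ (3 steps, strictly decreasing):
  μ^(1)=25; μ^(2)=1; μ^(3)=-11

((0, 0, 0, 1, 0); (0, 2, 2, 2, 2); (3, 0, 0, 0, 0))


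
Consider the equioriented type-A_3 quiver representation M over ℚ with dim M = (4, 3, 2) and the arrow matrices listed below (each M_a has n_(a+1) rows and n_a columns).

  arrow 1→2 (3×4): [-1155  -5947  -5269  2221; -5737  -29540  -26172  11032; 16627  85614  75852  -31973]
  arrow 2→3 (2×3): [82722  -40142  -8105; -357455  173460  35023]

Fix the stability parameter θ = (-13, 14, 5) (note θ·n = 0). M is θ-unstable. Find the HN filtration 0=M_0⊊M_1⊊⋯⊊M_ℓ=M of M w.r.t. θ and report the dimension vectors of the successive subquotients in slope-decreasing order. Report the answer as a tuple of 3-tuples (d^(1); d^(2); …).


Barcode: M ≅ I[1,1], I[1,2], I[1,3]^2. HN layers by μ_θ (3 steps, strictly decreasing):
  μ^(1)=14; μ^(2)=19/2; μ^(3)=-13

((0, 1, 0); (0, 2, 2); (4, 0, 0))


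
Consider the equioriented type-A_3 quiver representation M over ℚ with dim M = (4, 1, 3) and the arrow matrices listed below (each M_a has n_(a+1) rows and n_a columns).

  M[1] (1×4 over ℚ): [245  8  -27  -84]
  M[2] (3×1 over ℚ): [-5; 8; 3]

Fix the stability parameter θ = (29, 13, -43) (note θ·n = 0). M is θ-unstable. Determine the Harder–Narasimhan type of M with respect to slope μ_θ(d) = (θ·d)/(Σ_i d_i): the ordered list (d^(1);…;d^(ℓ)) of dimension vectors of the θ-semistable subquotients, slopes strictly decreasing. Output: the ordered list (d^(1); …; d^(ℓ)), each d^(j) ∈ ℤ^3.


Interval decomposition of M: I[1,1]^3, I[1,3], I[3,3]^2.
HN type (ℓ=3): μ^(1)=29; μ^(2)=-1/3; μ^(3)=-43

((3, 0, 0); (1, 1, 1); (0, 0, 2))


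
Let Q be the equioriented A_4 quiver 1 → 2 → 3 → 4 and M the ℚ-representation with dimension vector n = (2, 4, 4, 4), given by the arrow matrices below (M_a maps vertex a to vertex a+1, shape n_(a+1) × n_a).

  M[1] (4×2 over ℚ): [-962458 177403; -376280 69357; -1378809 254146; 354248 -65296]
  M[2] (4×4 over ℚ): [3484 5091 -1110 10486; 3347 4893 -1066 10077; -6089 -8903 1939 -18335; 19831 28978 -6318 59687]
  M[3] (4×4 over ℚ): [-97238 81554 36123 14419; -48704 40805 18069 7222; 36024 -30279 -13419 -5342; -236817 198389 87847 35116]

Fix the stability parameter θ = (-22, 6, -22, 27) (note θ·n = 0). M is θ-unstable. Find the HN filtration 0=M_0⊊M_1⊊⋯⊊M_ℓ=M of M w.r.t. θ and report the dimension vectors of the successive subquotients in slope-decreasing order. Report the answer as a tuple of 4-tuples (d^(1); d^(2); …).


Barcode: M ≅ I[1,4]^2, I[2,2], I[2,3], I[3,4], I[4,4]. HN layers by μ_θ (4 steps, strictly decreasing):
  μ^(1)=27; μ^(2)=6; μ^(3)=-8; μ^(4)=-22

((0, 0, 0, 4); (0, 1, 0, 0); (0, 3, 3, 0); (2, 0, 1, 0))


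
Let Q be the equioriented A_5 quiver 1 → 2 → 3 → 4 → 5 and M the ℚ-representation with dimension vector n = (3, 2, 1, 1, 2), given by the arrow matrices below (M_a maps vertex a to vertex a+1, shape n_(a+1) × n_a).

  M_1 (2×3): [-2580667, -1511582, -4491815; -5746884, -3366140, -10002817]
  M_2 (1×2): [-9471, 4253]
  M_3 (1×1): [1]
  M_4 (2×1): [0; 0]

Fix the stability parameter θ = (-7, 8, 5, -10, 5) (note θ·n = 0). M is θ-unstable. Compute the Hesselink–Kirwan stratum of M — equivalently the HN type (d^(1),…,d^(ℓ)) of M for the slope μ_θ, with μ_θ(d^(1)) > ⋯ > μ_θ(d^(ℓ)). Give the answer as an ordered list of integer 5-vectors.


Via rank(M_{q-1}∘⋯∘M_p): M ≅ I[1,1], I[1,2], I[1,4], I[5,5]^2.
μ_θ-semistable layers: μ^(1)=8; μ^(2)=5; μ^(3)=1; μ^(4)=-7

((0, 1, 0, 0, 0); (0, 0, 0, 0, 2); (0, 1, 1, 1, 0); (3, 0, 0, 0, 0))


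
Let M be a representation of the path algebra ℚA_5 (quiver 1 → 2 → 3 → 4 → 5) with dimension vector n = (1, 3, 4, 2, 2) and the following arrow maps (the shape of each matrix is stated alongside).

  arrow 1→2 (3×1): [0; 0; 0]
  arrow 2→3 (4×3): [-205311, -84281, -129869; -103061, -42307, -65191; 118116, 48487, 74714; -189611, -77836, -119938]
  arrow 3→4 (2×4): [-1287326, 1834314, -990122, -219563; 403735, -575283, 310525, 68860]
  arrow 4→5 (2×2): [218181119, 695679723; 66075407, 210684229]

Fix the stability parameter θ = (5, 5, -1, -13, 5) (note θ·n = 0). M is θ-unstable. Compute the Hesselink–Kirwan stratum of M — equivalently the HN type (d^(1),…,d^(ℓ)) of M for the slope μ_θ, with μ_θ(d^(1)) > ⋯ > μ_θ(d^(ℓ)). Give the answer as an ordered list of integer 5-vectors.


Via rank(M_{q-1}∘⋯∘M_p): M ≅ I[1,1], I[2,3], I[2,5]^2, I[3,3].
μ_θ-semistable layers: μ^(1)=5; μ^(2)=2; μ^(3)=-1; μ^(4)=-3

((1, 0, 0, 0, 2); (0, 1, 1, 0, 0); (0, 0, 1, 0, 0); (0, 2, 2, 2, 0))


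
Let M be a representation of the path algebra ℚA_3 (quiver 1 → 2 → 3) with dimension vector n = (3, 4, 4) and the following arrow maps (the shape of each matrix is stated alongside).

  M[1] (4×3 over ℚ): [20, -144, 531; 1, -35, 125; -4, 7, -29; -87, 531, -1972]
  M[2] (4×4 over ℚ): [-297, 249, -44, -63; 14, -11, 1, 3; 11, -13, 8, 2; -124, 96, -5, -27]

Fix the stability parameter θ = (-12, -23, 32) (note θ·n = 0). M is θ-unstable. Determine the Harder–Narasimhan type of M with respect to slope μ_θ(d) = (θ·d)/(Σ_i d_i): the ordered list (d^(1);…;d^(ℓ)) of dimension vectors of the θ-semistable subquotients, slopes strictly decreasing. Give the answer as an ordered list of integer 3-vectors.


Interval decomposition of M: I[1,3]^3, I[2,3].
HN type (ℓ=3): μ^(1)=32; μ^(2)=-35/2; μ^(3)=-23

((0, 0, 4); (3, 3, 0); (0, 1, 0))


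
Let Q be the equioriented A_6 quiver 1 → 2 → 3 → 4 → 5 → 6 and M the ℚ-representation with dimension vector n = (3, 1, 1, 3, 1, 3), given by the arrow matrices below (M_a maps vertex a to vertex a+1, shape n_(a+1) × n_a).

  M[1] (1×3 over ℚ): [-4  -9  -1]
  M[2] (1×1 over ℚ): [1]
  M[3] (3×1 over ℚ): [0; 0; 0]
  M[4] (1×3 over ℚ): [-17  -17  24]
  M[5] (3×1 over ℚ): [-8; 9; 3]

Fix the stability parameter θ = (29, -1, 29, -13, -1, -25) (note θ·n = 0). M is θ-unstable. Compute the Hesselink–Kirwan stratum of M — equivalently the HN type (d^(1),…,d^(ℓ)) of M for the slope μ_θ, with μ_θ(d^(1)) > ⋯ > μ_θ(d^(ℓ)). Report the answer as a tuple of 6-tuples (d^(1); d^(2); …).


Interval decomposition of M: I[1,1]^2, I[1,3], I[4,4]^2, I[4,6], I[6,6]^2.
HN type (ℓ=4): μ^(1)=29; μ^(2)=14; μ^(3)=-13; μ^(4)=-25

((2, 0, 1, 0, 0, 0); (1, 1, 0, 0, 0, 0); (0, 0, 0, 3, 1, 1); (0, 0, 0, 0, 0, 2))


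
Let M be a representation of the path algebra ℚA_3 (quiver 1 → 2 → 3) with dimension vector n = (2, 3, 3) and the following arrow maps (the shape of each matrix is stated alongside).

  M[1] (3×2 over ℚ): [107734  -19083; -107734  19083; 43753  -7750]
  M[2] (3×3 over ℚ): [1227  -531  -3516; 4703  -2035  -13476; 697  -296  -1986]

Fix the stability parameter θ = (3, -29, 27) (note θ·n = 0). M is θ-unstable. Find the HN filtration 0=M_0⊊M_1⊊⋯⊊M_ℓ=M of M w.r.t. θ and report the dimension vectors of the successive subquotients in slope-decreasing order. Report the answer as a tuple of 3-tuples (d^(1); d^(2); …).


Interval decomposition of M: I[1,2], I[1,3], I[2,3], I[3,3].
HN type (ℓ=3): μ^(1)=27; μ^(2)=-13; μ^(3)=-29

((0, 0, 3); (2, 2, 0); (0, 1, 0))


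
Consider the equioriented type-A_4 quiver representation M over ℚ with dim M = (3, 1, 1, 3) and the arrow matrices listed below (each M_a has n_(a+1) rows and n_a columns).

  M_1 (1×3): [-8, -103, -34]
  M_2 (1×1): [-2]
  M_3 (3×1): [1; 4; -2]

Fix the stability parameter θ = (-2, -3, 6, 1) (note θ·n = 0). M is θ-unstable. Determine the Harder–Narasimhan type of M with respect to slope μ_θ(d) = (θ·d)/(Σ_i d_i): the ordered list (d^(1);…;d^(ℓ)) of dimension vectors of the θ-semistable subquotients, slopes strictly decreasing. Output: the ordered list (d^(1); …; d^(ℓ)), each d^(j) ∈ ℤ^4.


Interval decomposition of M: I[1,1]^2, I[1,4], I[4,4]^2.
HN type (ℓ=4): μ^(1)=7/2; μ^(2)=1; μ^(3)=-2; μ^(4)=-5/2

((0, 0, 1, 1); (0, 0, 0, 2); (2, 0, 0, 0); (1, 1, 0, 0))


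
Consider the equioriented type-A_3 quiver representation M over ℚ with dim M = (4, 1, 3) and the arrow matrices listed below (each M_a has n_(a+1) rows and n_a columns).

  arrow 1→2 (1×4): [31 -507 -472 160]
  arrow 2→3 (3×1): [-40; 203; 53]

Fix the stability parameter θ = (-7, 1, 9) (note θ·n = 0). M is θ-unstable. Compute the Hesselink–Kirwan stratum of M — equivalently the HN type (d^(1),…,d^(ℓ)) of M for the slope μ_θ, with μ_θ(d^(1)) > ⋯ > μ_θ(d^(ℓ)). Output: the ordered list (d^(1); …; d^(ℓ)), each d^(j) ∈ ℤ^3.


Via rank(M_{q-1}∘⋯∘M_p): M ≅ I[1,1]^3, I[1,3], I[3,3]^2.
μ_θ-semistable layers: μ^(1)=9; μ^(2)=1; μ^(3)=-7

((0, 0, 3); (0, 1, 0); (4, 0, 0))


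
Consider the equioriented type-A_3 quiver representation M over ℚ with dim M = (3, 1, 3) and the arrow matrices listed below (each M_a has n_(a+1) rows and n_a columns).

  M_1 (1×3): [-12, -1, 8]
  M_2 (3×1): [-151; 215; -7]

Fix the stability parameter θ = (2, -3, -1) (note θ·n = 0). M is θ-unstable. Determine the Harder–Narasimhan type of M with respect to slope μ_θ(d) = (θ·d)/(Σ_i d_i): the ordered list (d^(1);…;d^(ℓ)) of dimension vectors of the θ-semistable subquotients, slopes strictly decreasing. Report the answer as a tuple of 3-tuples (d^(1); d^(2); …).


Interval decomposition of M: I[1,1]^2, I[1,3], I[3,3]^2.
HN type (ℓ=3): μ^(1)=2; μ^(2)=-2/3; μ^(3)=-1

((2, 0, 0); (1, 1, 1); (0, 0, 2))


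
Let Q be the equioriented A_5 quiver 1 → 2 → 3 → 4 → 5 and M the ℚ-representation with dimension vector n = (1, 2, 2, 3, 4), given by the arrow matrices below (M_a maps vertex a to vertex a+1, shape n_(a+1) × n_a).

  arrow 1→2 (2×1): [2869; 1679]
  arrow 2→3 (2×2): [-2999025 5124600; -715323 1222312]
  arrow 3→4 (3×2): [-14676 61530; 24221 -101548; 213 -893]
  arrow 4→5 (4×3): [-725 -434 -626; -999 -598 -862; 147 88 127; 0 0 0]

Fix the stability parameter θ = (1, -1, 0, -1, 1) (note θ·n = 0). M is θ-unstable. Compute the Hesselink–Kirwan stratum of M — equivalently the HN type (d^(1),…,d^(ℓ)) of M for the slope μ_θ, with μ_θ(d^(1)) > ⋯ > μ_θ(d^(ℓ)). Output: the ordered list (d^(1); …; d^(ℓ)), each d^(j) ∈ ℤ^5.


Barcode: M ≅ I[1,4], I[2,2], I[3,5], I[4,5], I[5,5]^2. HN layers by μ_θ (4 steps, strictly decreasing):
  μ^(1)=1; μ^(2)=-1/4; μ^(3)=-1/2; μ^(4)=-1

((0, 0, 0, 0, 4); (1, 1, 1, 1, 0); (0, 0, 1, 1, 0); (0, 1, 0, 1, 0))


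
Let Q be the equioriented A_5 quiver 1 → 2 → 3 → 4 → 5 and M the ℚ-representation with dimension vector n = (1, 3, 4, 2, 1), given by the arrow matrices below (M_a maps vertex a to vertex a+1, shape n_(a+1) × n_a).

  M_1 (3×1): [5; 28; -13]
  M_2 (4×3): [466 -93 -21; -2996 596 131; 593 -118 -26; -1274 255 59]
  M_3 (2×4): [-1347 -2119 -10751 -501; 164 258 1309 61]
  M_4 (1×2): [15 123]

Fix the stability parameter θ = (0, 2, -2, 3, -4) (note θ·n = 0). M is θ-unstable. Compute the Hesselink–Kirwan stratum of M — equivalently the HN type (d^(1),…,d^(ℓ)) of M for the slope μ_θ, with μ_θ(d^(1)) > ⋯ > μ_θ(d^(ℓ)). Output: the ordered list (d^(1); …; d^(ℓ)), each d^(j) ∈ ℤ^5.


Interval decomposition of M: I[1,3], I[2,4], I[2,5], I[3,3].
HN type (ℓ=4): μ^(1)=3; μ^(2)=0; μ^(3)=-1/4; μ^(4)=-2

((0, 0, 0, 1, 0); (1, 2, 2, 0, 0); (0, 1, 1, 1, 1); (0, 0, 1, 0, 0))


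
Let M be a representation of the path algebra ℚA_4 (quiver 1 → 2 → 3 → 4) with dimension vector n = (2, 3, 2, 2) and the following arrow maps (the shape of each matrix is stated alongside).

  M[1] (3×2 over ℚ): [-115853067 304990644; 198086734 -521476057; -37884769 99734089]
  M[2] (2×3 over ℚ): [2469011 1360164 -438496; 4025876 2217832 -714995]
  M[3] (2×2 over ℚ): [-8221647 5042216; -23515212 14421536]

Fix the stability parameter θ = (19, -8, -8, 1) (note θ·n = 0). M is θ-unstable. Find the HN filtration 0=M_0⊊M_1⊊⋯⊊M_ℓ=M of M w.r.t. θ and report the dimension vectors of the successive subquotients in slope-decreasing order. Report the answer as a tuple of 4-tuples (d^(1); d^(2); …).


Barcode: M ≅ I[1,3], I[1,4], I[2,2], I[4,4]. HN layers by μ_θ (2 steps, strictly decreasing):
  μ^(1)=1; μ^(2)=-8

((2, 2, 2, 2); (0, 1, 0, 0))


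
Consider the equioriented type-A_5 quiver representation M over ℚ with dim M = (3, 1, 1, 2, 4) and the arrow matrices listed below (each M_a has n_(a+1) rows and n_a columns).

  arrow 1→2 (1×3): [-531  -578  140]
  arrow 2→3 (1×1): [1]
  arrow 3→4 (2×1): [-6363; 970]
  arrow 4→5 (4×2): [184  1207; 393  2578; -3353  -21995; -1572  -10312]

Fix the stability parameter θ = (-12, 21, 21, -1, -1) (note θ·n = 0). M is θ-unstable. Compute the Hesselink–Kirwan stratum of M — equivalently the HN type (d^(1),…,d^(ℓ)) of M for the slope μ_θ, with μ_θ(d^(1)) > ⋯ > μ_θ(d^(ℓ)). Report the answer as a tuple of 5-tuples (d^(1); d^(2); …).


Barcode: M ≅ I[1,1]^2, I[1,5], I[4,5], I[5,5]^2. HN layers by μ_θ (3 steps, strictly decreasing):
  μ^(1)=10; μ^(2)=-1; μ^(3)=-12

((0, 1, 1, 1, 1); (0, 0, 0, 1, 3); (3, 0, 0, 0, 0))


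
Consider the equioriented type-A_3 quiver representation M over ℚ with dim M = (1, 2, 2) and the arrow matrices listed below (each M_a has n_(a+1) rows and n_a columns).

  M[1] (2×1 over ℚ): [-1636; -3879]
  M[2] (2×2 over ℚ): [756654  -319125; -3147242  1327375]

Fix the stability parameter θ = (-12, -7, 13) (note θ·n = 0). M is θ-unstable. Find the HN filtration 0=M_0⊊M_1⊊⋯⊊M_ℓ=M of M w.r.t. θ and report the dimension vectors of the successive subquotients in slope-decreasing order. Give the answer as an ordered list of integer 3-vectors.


Barcode: M ≅ I[1,3], I[2,2], I[3,3]. HN layers by μ_θ (3 steps, strictly decreasing):
  μ^(1)=13; μ^(2)=-7; μ^(3)=-12

((0, 0, 2); (0, 2, 0); (1, 0, 0))


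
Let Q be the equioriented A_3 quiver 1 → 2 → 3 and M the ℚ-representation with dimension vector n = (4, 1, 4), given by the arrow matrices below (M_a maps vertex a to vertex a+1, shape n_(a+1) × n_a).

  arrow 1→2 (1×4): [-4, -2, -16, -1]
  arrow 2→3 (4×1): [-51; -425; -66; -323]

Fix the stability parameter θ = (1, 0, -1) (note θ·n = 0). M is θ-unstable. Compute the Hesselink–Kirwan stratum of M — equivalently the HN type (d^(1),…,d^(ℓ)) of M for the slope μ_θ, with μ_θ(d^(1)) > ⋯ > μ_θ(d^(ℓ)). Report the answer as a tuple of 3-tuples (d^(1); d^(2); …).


Interval decomposition of M: I[1,1]^3, I[1,3], I[3,3]^3.
HN type (ℓ=3): μ^(1)=1; μ^(2)=0; μ^(3)=-1

((3, 0, 0); (1, 1, 1); (0, 0, 3))


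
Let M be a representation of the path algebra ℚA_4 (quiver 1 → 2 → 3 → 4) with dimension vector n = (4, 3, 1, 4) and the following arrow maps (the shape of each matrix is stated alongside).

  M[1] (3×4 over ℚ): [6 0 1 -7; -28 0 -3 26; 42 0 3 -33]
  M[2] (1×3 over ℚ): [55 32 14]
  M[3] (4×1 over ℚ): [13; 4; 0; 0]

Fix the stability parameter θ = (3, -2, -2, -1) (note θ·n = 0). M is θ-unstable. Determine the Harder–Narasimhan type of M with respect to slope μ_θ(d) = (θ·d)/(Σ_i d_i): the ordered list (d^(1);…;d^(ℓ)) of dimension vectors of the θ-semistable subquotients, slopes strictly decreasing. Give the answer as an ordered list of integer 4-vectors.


Interval decomposition of M: I[1,1]^2, I[1,2], I[1,4], I[2,2], I[4,4]^3.
HN type (ℓ=5): μ^(1)=3; μ^(2)=1/2; μ^(3)=-1/2; μ^(4)=-1; μ^(5)=-2

((2, 0, 0, 0); (1, 1, 0, 0); (1, 1, 1, 1); (0, 0, 0, 3); (0, 1, 0, 0))


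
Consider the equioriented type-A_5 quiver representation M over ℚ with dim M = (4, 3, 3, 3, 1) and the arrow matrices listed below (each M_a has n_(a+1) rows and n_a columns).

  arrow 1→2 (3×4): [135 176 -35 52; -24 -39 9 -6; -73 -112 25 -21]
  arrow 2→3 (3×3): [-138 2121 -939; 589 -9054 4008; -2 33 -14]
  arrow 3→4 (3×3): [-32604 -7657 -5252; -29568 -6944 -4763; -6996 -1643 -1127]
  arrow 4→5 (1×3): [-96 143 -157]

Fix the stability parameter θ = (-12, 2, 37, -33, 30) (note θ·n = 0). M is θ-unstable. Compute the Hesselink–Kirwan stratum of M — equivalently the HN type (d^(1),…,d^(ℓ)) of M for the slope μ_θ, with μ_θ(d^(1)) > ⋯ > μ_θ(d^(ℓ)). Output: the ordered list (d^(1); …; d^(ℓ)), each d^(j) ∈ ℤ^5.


Barcode: M ≅ I[1,1], I[1,3], I[1,4], I[1,5], I[4,4]. HN layers by μ_θ (5 steps, strictly decreasing):
  μ^(1)=37; μ^(2)=30; μ^(3)=2; μ^(4)=-12; μ^(5)=-33

((0, 0, 1, 0, 0); (0, 0, 0, 0, 1); (0, 3, 2, 2, 0); (4, 0, 0, 0, 0); (0, 0, 0, 1, 0))
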